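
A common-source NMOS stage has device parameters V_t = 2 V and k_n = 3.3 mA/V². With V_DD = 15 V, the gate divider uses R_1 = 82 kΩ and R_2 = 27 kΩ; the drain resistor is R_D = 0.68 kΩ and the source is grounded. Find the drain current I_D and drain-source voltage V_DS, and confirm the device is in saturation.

V_G = V_DD·R_2/(R_1+R_2) = 15×27/109 = 3.72 V. With the source grounded, V_GS = V_G = 3.72 V.
Assume saturation: I_D = (k_n/2)(V_GS − V_t)² = (3.3/2)×(3.72 − 2)² = 1.65×1.72² = 4.86 mA.
V_DS = V_DD − I_D·R_D = 15 − 4.86×0.68 = 11.7 V.
Saturation requires V_DS ≥ V_GS − V_t = 1.72 V; 11.7 ≥ 1.72 ✓.

I_D ≈ 4.9 mA, V_DS ≈ 12 V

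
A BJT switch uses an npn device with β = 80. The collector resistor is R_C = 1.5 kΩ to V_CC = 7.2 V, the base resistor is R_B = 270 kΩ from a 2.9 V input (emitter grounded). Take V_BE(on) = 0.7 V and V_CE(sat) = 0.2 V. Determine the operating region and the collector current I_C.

active; I_C ≈ 0.65 mA

Assume active. Base-emitter loop: I_B = (V_BB − V_BE)/R_B = (2.9 − 0.7)/270 = 0.00815 mA.
I_C = β·I_B = 80×0.00815 = 0.652 mA.
V_CE = V_CC − I_C·R_C = 7.2 − 0.652×1.5 = 6.22 V > V_CE(sat), so the active-region assumption holds.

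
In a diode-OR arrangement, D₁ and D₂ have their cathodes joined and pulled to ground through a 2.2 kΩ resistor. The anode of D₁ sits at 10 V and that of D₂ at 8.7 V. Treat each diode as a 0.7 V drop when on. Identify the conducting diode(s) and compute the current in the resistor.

Only D₁ conducts; I_R ≈ 4.2 mA

Assume both conduct. Then node N would need to be at both 10−0.7 = 9.3 V and 8.7−0.7 = 8 V, which is impossible.
Assume only D₁ conducts: V_N = 10 − 0.7 = 9.3 V, so I_R = 9.3/2.2 = 4.23 mA.
Check D₂: its anode-to-cathode voltage is 8.7 − 9.3 = -0.6 V < 0.7 V, so it is off. The assumption is consistent.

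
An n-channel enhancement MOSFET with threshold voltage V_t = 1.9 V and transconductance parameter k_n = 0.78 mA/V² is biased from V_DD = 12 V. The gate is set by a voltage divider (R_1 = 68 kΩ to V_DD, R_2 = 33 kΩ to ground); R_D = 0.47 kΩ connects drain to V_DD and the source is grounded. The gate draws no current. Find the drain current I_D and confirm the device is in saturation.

I_D ≈ 1.6 mA

V_G = V_DD·R_2/(R_1+R_2) = 12×33/101 = 3.92 V. With the source grounded, V_GS = V_G = 3.92 V.
Assume saturation: I_D = (k_n/2)(V_GS − V_t)² = (0.78/2)×(3.92 − 1.9)² = 0.39×2.02² = 1.59 mA.
V_DS = V_DD − I_D·R_D = 12 − 1.59×0.47 = 11.3 V.
Saturation requires V_DS ≥ V_GS − V_t = 2.02 V; 11.3 ≥ 2.02 ✓.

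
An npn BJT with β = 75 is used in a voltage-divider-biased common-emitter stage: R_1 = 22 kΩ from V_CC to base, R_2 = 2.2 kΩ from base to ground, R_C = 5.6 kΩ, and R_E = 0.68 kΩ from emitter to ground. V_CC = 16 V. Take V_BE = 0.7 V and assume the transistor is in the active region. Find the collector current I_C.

I_C ≈ 1.1 mA

Thevenize the base divider: V_Th = V_CC·R_2/(R_1+R_2) = 16×2.2/24.2 = 1.45 V, R_Th = R_1‖R_2 = 2 kΩ.
Base-emitter loop: V_Th = I_B·R_Th + V_BE + (β+1)I_B·R_E, so I_B = (1.45 − 0.7) / (2 + 76×0.68) = 0.0141 mA.
I_C = β·I_B = 75×0.0141 = 1.05 mA, and I_E = (β+1)I_B = 1.07 mA.
V_CE = V_CC − I_C·R_C − I_E·R_E = 16 − 1.05×5.6 − 1.07×0.68 = 9.37 V.
V_CE = 9.37 V > 0.2 V confirms active-region operation.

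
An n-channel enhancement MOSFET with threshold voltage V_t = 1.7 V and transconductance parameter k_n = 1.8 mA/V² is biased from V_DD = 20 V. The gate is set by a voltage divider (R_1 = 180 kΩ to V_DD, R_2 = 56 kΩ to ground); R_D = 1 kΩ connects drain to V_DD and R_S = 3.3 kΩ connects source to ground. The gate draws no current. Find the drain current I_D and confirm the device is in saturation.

I_D ≈ 0.66 mA

V_G = V_DD·R_2/(R_1+R_2) = 20×56/236 = 4.75 V.
Assume saturation: I_D = (k_n/2)(V_GS − V_t)² with V_GS = V_G − I_D·R_S = 4.75 − 3.3·I_D.
Substituting gives 9.8·I_D² − 19.1·I_D + 8.35 = 0, with roots I_D = 0.663 or 1.29 mA.
The root I_D = 1.29 mA gives V_GS = 0.505 V ≤ V_t, so take I_D = 0.663 mA.
Then V_GS = 2.56 V and V_DS = V_DD − I_D(R_D+R_S) = 20 − 0.663×4.3 = 17.1 V.
Saturation requires V_DS ≥ V_GS − V_t = 0.858 V; 17.1 ≥ 0.858 ✓.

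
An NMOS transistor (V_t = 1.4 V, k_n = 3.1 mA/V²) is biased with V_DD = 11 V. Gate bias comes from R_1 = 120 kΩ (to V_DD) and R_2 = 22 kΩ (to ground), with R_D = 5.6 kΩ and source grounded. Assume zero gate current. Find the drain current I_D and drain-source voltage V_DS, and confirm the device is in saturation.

V_G = V_DD·R_2/(R_1+R_2) = 11×22/142 = 1.7 V. With the source grounded, V_GS = V_G = 1.7 V.
Assume saturation: I_D = (k_n/2)(V_GS − V_t)² = (3.1/2)×(1.7 − 1.4)² = 1.55×0.304² = 0.143 mA.
V_DS = V_DD − I_D·R_D = 11 − 0.143×5.6 = 10.2 V.
Saturation requires V_DS ≥ V_GS − V_t = 0.304 V; 10.2 ≥ 0.304 ✓.

I_D ≈ 0.14 mA, V_DS ≈ 10 V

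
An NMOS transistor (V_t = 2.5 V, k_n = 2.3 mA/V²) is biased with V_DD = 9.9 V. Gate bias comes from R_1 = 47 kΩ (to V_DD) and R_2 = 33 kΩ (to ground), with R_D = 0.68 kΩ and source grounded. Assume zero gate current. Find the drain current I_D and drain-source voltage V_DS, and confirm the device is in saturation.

V_G = V_DD·R_2/(R_1+R_2) = 9.9×33/80 = 4.08 V. With the source grounded, V_GS = V_G = 4.08 V.
Assume saturation: I_D = (k_n/2)(V_GS − V_t)² = (2.3/2)×(4.08 − 2.5)² = 1.15×1.58² = 2.88 mA.
V_DS = V_DD − I_D·R_D = 9.9 − 2.88×0.68 = 7.94 V.
Saturation requires V_DS ≥ V_GS − V_t = 1.58 V; 7.94 ≥ 1.58 ✓.

I_D ≈ 2.9 mA, V_DS ≈ 7.9 V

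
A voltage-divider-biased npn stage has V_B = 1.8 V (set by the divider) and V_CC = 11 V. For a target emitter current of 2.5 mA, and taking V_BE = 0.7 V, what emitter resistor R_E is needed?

R_E ≈ 0.44 kΩ

V_E = V_B − V_BE = 1.8 − 0.7 = 1.1 V.
R_E = V_E / I_E = 1.1 / 2.5 = 0.44 kΩ.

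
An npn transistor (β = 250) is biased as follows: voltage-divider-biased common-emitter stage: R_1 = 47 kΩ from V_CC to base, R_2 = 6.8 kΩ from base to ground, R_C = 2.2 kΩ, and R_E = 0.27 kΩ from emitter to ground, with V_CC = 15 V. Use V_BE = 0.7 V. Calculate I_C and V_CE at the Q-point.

Thevenize the base divider: V_Th = V_CC·R_2/(R_1+R_2) = 15×6.8/53.8 = 1.9 V, R_Th = R_1‖R_2 = 5.94 kΩ.
Base-emitter loop: V_Th = I_B·R_Th + V_BE + (β+1)I_B·R_E, so I_B = (1.9 − 0.7) / (5.94 + 251×0.27) = 0.0162 mA.
I_C = β·I_B = 250×0.0162 = 4.06 mA, and I_E = (β+1)I_B = 4.07 mA.
V_CE = V_CC − I_C·R_C − I_E·R_E = 15 − 4.06×2.2 − 4.07×0.27 = 4.98 V.
V_CE = 4.98 V > 0.2 V confirms active-region operation.

I_C ≈ 4.1 mA, V_CE ≈ 5 V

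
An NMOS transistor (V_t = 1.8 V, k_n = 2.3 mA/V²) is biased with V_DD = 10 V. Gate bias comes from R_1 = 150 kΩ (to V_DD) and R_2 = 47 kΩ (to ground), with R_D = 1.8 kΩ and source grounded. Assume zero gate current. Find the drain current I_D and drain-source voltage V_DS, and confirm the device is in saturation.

I_D ≈ 0.39 mA, V_DS ≈ 9.3 V

V_G = V_DD·R_2/(R_1+R_2) = 10×47/197 = 2.39 V. With the source grounded, V_GS = V_G = 2.39 V.
Assume saturation: I_D = (k_n/2)(V_GS − V_t)² = (2.3/2)×(2.39 − 1.8)² = 1.15×0.586² = 0.395 mA.
V_DS = V_DD − I_D·R_D = 10 − 0.395×1.8 = 9.29 V.
Saturation requires V_DS ≥ V_GS − V_t = 0.586 V; 9.29 ≥ 0.586 ✓.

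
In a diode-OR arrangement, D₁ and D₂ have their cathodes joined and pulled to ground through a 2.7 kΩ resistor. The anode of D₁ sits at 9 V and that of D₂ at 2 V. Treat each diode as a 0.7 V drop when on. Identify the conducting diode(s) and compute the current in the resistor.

Assume both conduct. Then node N would need to be at both 9−0.7 = 8.3 V and 2−0.7 = 1.3 V, which is impossible.
Assume only D₁ conducts: V_N = 9 − 0.7 = 8.3 V, so I_R = 8.3/2.7 = 3.07 mA.
Check D₂: its anode-to-cathode voltage is 2 − 8.3 = -6.3 V < 0.7 V, so it is off. The assumption is consistent.

Only D₁ conducts; I_R ≈ 3.1 mA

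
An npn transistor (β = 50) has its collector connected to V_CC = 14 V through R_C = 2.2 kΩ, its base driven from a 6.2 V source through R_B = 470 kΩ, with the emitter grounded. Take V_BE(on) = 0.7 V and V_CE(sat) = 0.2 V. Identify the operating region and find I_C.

Assume active. Base-emitter loop: I_B = (V_BB − V_BE)/R_B = (6.2 − 0.7)/470 = 0.0117 mA.
I_C = β·I_B = 50×0.0117 = 0.585 mA.
V_CE = V_CC − I_C·R_C = 14 − 0.585×2.2 = 12.7 V > V_CE(sat), so the active-region assumption holds.

active; I_C ≈ 0.59 mA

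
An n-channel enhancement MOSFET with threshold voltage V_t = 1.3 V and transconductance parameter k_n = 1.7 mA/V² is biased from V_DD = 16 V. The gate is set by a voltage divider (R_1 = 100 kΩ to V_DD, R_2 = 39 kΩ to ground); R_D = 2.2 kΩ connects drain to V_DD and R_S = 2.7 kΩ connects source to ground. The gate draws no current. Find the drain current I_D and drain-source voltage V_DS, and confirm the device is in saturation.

V_G = V_DD·R_2/(R_1+R_2) = 16×39/139 = 4.49 V.
Assume saturation: I_D = (k_n/2)(V_GS − V_t)² with V_GS = V_G − I_D·R_S = 4.49 − 2.7·I_D.
Substituting gives 6.2·I_D² − 15.6·I_D + 8.65 = 0, with roots I_D = 0.818 or 1.71 mA.
The root I_D = 1.71 mA gives V_GS = -0.117 V ≤ V_t, so take I_D = 0.818 mA.
Then V_GS = 2.28 V and V_DS = V_DD − I_D(R_D+R_S) = 16 − 0.818×4.9 = 12 V.
Saturation requires V_DS ≥ V_GS − V_t = 0.981 V; 12 ≥ 0.981 ✓.

I_D ≈ 0.82 mA, V_DS ≈ 12 V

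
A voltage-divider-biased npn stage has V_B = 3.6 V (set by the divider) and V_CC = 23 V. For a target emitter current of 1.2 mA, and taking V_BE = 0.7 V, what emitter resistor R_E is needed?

V_E = V_B − V_BE = 3.6 − 0.7 = 2.9 V.
R_E = V_E / I_E = 2.9 / 1.2 = 2.42 kΩ.

R_E ≈ 2.4 kΩ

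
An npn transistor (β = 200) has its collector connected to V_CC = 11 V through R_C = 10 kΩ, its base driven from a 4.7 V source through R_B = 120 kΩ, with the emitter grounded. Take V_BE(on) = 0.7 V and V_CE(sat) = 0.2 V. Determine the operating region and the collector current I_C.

Assume active: I_B = (4.7 − 0.7)/120 = 0.0333 mA, giving I_C = β·I_B = 6.67 mA.
But then V_CE = 11 − 6.67×10 = -55.7 V < V_CE(sat) = 0.2 V — impossible in the active region.
So the transistor is saturated. With V_CE = 0.2 V, I_C = (V_CC − 0.2)/R_C = 10.8/10 = 1.08 mA.
Check: β·I_B = 6.67 mA > I_C = 1.08 mA, confirming saturation.

saturation; I_C ≈ 1.1 mA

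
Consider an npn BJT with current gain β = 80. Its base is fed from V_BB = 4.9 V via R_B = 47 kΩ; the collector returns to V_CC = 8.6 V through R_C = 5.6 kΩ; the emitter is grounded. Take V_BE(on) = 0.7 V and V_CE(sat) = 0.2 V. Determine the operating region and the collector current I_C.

saturation; I_C ≈ 1.5 mA

Assume active: I_B = (4.9 − 0.7)/47 = 0.0894 mA, giving I_C = β·I_B = 7.15 mA.
But then V_CE = 8.6 − 7.15×5.6 = -31.4 V < V_CE(sat) = 0.2 V — impossible in the active region.
So the transistor is saturated. With V_CE = 0.2 V, I_C = (V_CC − 0.2)/R_C = 8.4/5.6 = 1.5 mA.
Check: β·I_B = 7.15 mA > I_C = 1.5 mA, confirming saturation.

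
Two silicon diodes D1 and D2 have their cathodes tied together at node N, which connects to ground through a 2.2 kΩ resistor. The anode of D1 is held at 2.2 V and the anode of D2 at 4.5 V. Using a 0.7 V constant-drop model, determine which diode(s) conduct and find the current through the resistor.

Assume both conduct. Then node N would need to be at both 2.2−0.7 = 1.5 V and 4.5−0.7 = 3.8 V, which is impossible.
Assume only D2 conducts: V_N = 4.5 − 0.7 = 3.8 V, so I_R = 3.8/2.2 = 1.73 mA.
Check D1: its anode-to-cathode voltage is 2.2 − 3.8 = -1.6 V < 0.7 V, so it is off. The assumption is consistent.

Only D2 conducts; I_R ≈ 1.7 mA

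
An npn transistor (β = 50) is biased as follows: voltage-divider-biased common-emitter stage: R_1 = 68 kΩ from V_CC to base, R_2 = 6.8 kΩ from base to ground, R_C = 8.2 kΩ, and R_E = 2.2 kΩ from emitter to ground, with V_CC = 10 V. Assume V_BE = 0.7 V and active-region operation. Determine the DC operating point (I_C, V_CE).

I_C ≈ 0.088 mA, V_CE ≈ 9.1 V

Thevenize the base divider: V_Th = V_CC·R_2/(R_1+R_2) = 10×6.8/74.8 = 0.909 V, R_Th = R_1‖R_2 = 6.18 kΩ.
Base-emitter loop: V_Th = I_B·R_Th + V_BE + (β+1)I_B·R_E, so I_B = (0.909 − 0.7) / (6.18 + 51×2.2) = 0.00177 mA.
I_C = β·I_B = 50×0.00177 = 0.0883 mA, and I_E = (β+1)I_B = 0.0901 mA.
V_CE = V_CC − I_C·R_C − I_E·R_E = 10 − 0.0883×8.2 − 0.0901×2.2 = 9.08 V.
V_CE = 9.08 V > 0.2 V confirms active-region operation.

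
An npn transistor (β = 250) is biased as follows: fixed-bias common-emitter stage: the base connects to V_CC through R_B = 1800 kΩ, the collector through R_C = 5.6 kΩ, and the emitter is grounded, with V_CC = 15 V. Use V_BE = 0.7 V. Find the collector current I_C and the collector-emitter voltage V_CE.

I_C ≈ 2 mA, V_CE ≈ 3.9 V

Base loop: V_CC = I_B·R_B + V_BE, so I_B = (15 − 0.7)/1800 kΩ = 0.00794 mA.
In the active region I_C = β·I_B = 250 × 0.00794 = 1.99 mA.
Collector loop: V_CE = V_CC − I_C·R_C = 15 − 1.99×5.6 = 3.88 V.
Since V_CE = 3.88 V > V_CE(sat) ≈ 0.2 V, the transistor is in the active region as assumed.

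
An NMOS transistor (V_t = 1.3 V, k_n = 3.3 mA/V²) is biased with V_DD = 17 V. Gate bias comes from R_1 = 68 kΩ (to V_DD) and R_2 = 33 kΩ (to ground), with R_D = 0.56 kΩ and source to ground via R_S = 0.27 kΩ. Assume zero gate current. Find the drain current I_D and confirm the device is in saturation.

V_G = V_DD·R_2/(R_1+R_2) = 17×33/101 = 5.55 V.
Assume saturation: I_D = (k_n/2)(V_GS − V_t)² with V_GS = V_G − I_D·R_S = 5.55 − 0.27·I_D.
Substituting gives 0.12·I_D² − 4.79·I_D + 29.9 = 0, with roots I_D = 7.74 or 32.1 mA.
The root I_D = 32.1 mA gives V_GS = -3.11 V ≤ V_t, so take I_D = 7.74 mA.
Then V_GS = 3.47 V and V_DS = V_DD − I_D(R_D+R_S) = 17 − 7.74×0.83 = 10.6 V.
Saturation requires V_DS ≥ V_GS − V_t = 2.17 V; 10.6 ≥ 2.17 ✓.

I_D ≈ 7.7 mA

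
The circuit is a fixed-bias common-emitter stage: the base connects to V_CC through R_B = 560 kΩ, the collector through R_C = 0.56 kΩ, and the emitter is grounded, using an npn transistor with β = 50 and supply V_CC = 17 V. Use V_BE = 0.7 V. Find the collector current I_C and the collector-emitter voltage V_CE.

Base loop: V_CC = I_B·R_B + V_BE, so I_B = (17 − 0.7)/560 kΩ = 0.0291 mA.
In the active region I_C = β·I_B = 50 × 0.0291 = 1.46 mA.
Collector loop: V_CE = V_CC − I_C·R_C = 17 − 1.46×0.56 = 16.2 V.
Since V_CE = 16.2 V > V_CE(sat) ≈ 0.2 V, the transistor is in the active region as assumed.

I_C ≈ 1.5 mA, V_CE ≈ 16 V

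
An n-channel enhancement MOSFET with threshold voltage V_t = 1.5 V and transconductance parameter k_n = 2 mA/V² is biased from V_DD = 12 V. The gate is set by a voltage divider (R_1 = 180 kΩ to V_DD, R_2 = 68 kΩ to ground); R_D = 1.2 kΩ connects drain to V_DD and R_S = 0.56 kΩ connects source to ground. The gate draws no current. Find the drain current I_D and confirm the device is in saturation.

V_G = V_DD·R_2/(R_1+R_2) = 12×68/248 = 3.29 V.
Assume saturation: I_D = (k_n/2)(V_GS − V_t)² with V_GS = V_G − I_D·R_S = 3.29 − 0.56·I_D.
Substituting gives 0.314·I_D² − 3.01·I_D + 3.21 = 0, with roots I_D = 1.22 or 8.36 mA.
The root I_D = 8.36 mA gives V_GS = -1.39 V ≤ V_t, so take I_D = 1.22 mA.
Then V_GS = 2.61 V and V_DS = V_DD − I_D(R_D+R_S) = 12 − 1.22×1.76 = 9.85 V.
Saturation requires V_DS ≥ V_GS − V_t = 1.11 V; 9.85 ≥ 1.11 ✓.

I_D ≈ 1.2 mA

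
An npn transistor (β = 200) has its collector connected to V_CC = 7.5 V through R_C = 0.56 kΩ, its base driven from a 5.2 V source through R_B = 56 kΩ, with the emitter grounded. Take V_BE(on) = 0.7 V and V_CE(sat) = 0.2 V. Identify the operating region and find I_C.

saturation; I_C ≈ 13 mA

Assume active: I_B = (5.2 − 0.7)/56 = 0.0804 mA, giving I_C = β·I_B = 16.1 mA.
But then V_CE = 7.5 − 16.1×0.56 = -1.5 V < V_CE(sat) = 0.2 V — impossible in the active region.
So the transistor is saturated. With V_CE = 0.2 V, I_C = (V_CC − 0.2)/R_C = 7.3/0.56 = 13 mA.
Check: β·I_B = 16.1 mA > I_C = 13 mA, confirming saturation.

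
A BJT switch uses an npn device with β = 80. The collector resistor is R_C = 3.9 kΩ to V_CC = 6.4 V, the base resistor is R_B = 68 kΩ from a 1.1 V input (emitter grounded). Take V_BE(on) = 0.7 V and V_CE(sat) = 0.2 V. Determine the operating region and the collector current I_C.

Assume active. Base-emitter loop: I_B = (V_BB − V_BE)/R_B = (1.1 − 0.7)/68 = 0.00588 mA.
I_C = β·I_B = 80×0.00588 = 0.471 mA.
V_CE = V_CC − I_C·R_C = 6.4 − 0.471×3.9 = 4.56 V > V_CE(sat), so the active-region assumption holds.

active; I_C ≈ 0.47 mA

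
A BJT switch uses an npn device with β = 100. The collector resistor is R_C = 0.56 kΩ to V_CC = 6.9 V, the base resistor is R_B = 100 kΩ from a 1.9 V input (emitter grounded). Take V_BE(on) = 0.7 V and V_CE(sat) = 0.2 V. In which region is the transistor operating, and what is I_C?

Assume active. Base-emitter loop: I_B = (V_BB − V_BE)/R_B = (1.9 − 0.7)/100 = 0.012 mA.
I_C = β·I_B = 100×0.012 = 1.2 mA.
V_CE = V_CC − I_C·R_C = 6.9 − 1.2×0.56 = 6.23 V > V_CE(sat), so the active-region assumption holds.

active; I_C ≈ 1.2 mA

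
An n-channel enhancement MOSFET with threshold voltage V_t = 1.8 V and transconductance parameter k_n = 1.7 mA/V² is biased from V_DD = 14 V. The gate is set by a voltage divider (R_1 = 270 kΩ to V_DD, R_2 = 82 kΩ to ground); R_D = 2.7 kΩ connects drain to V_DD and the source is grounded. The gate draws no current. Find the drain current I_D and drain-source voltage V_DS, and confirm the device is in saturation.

V_G = V_DD·R_2/(R_1+R_2) = 14×82/352 = 3.26 V. With the source grounded, V_GS = V_G = 3.26 V.
Assume saturation: I_D = (k_n/2)(V_GS − V_t)² = (1.7/2)×(3.26 − 1.8)² = 0.85×1.46² = 1.82 mA.
V_DS = V_DD − I_D·R_D = 14 − 1.82×2.7 = 9.1 V.
Saturation requires V_DS ≥ V_GS − V_t = 1.46 V; 9.1 ≥ 1.46 ✓.

I_D ≈ 1.8 mA, V_DS ≈ 9.1 V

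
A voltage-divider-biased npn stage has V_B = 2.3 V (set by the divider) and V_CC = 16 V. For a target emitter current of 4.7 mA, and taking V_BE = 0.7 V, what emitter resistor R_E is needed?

R_E ≈ 0.34 kΩ

V_E = V_B − V_BE = 2.3 − 0.7 = 1.6 V.
R_E = V_E / I_E = 1.6 / 4.7 = 0.34 kΩ.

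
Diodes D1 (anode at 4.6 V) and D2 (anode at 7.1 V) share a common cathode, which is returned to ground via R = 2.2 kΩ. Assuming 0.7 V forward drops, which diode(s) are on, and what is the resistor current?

Only D2 conducts; I_R ≈ 2.9 mA

Assume both conduct. Then node N would need to be at both 4.6−0.7 = 3.9 V and 7.1−0.7 = 6.4 V, which is impossible.
Assume only D2 conducts: V_N = 7.1 − 0.7 = 6.4 V, so I_R = 6.4/2.2 = 2.91 mA.
Check D1: its anode-to-cathode voltage is 4.6 − 6.4 = -1.8 V < 0.7 V, so it is off. The assumption is consistent.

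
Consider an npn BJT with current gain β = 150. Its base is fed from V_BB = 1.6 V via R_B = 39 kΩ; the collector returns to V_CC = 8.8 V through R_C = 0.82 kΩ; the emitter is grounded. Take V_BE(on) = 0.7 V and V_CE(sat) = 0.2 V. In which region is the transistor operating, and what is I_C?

active; I_C ≈ 3.5 mA

Assume active. Base-emitter loop: I_B = (V_BB − V_BE)/R_B = (1.6 − 0.7)/39 = 0.0231 mA.
I_C = β·I_B = 150×0.0231 = 3.46 mA.
V_CE = V_CC − I_C·R_C = 8.8 − 3.46×0.82 = 5.96 V > V_CE(sat), so the active-region assumption holds.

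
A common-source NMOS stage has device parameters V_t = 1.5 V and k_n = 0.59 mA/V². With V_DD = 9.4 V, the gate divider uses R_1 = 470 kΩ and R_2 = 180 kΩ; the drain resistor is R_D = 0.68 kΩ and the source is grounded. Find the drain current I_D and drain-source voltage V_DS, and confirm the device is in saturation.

V_G = V_DD·R_2/(R_1+R_2) = 9.4×180/650 = 2.6 V. With the source grounded, V_GS = V_G = 2.6 V.
Assume saturation: I_D = (k_n/2)(V_GS − V_t)² = (0.59/2)×(2.6 − 1.5)² = 0.295×1.1² = 0.359 mA.
V_DS = V_DD − I_D·R_D = 9.4 − 0.359×0.68 = 9.16 V.
Saturation requires V_DS ≥ V_GS − V_t = 1.1 V; 9.16 ≥ 1.1 ✓.

I_D ≈ 0.36 mA, V_DS ≈ 9.2 V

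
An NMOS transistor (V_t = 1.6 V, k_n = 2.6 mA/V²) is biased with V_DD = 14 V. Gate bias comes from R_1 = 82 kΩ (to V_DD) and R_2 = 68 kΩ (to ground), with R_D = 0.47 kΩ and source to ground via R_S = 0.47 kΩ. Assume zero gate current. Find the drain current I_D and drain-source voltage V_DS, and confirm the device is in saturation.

I_D ≈ 5.7 mA, V_DS ≈ 8.7 V

V_G = V_DD·R_2/(R_1+R_2) = 14×68/150 = 6.35 V.
Assume saturation: I_D = (k_n/2)(V_GS − V_t)² with V_GS = V_G − I_D·R_S = 6.35 − 0.47·I_D.
Substituting gives 0.287·I_D² − 6.8·I_D + 29.3 = 0, with roots I_D = 5.66 or 18 mA.
The root I_D = 18 mA gives V_GS = -2.12 V ≤ V_t, so take I_D = 5.66 mA.
Then V_GS = 3.69 V and V_DS = V_DD − I_D(R_D+R_S) = 14 − 5.66×0.94 = 8.68 V.
Saturation requires V_DS ≥ V_GS − V_t = 2.09 V; 8.68 ≥ 2.09 ✓.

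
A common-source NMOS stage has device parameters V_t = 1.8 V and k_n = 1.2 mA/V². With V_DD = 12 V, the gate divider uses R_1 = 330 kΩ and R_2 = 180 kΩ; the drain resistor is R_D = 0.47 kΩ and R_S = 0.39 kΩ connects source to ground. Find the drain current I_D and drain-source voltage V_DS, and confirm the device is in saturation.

V_G = V_DD·R_2/(R_1+R_2) = 12×180/510 = 4.24 V.
Assume saturation: I_D = (k_n/2)(V_GS − V_t)² with V_GS = V_G − I_D·R_S = 4.24 − 0.39·I_D.
Substituting gives 0.0913·I_D² − 2.14·I_D + 3.56 = 0, with roots I_D = 1.8 or 21.6 mA.
The root I_D = 21.6 mA gives V_GS = -4.21 V ≤ V_t, so take I_D = 1.8 mA.
Then V_GS = 3.53 V and V_DS = V_DD − I_D(R_D+R_S) = 12 − 1.8×0.86 = 10.5 V.
Saturation requires V_DS ≥ V_GS − V_t = 1.73 V; 10.5 ≥ 1.73 ✓.

I_D ≈ 1.8 mA, V_DS ≈ 10 V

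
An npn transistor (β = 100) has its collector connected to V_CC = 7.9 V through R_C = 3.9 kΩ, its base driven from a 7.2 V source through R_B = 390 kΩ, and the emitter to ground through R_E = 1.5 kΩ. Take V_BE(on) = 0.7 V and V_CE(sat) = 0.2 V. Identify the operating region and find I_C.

Assume active. Base-emitter loop: I_B = (V_BB − V_BE)/(R_B + (β+1)R_E) = (7.2 − 0.7)/(390 + 101×1.5) = 0.012 mA.
I_C = β·I_B = 100×0.012 = 1.2 mA.
V_CE = V_CC − I_C·R_C − I_E·R_E = 7.9 − 1.2×3.9 − 1.21×1.5 = 1.4 V > V_CE(sat), so the active-region assumption holds.

active; I_C ≈ 1.2 mA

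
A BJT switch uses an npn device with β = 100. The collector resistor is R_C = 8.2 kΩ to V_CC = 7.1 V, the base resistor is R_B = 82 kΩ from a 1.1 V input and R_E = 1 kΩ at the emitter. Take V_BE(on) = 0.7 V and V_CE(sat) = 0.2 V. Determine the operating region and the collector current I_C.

Assume active. Base-emitter loop: I_B = (V_BB − V_BE)/(R_B + (β+1)R_E) = (1.1 − 0.7)/(82 + 101×1) = 0.00219 mA.
I_C = β·I_B = 100×0.00219 = 0.219 mA.
V_CE = V_CC − I_C·R_C − I_E·R_E = 7.1 − 0.219×8.2 − 0.221×1 = 5.09 V > V_CE(sat), so the active-region assumption holds.

active; I_C ≈ 0.22 mA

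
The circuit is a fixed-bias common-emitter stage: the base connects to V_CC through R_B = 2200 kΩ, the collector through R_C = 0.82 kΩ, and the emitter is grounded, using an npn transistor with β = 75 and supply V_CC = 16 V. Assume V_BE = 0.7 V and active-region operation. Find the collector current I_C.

I_C ≈ 0.52 mA

Base loop: V_CC = I_B·R_B + V_BE, so I_B = (16 − 0.7)/2200 kΩ = 0.00695 mA.
In the active region I_C = β·I_B = 75 × 0.00695 = 0.522 mA.
Collector loop: V_CE = V_CC − I_C·R_C = 16 − 0.522×0.82 = 15.6 V.
Since V_CE = 15.6 V > V_CE(sat) ≈ 0.2 V, the transistor is in the active region as assumed.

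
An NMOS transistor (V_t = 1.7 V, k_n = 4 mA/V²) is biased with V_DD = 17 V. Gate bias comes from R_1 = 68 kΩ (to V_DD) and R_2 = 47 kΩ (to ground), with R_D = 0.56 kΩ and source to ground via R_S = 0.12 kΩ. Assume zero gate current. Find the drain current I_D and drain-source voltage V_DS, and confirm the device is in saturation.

V_G = V_DD·R_2/(R_1+R_2) = 17×47/115 = 6.95 V.
Assume saturation: I_D = (k_n/2)(V_GS − V_t)² with V_GS = V_G − I_D·R_S = 6.95 − 0.12·I_D.
Substituting gives 0.0288·I_D² − 3.52·I_D + 55.1 = 0, with roots I_D = 18.4 or 104 mA.
The root I_D = 104 mA gives V_GS = -5.5 V ≤ V_t, so take I_D = 18.4 mA.
Then V_GS = 4.74 V and V_DS = V_DD − I_D(R_D+R_S) = 17 − 18.4×0.68 = 4.47 V.
Saturation requires V_DS ≥ V_GS − V_t = 3.04 V; 4.47 ≥ 3.04 ✓.

I_D ≈ 18 mA, V_DS ≈ 4.5 V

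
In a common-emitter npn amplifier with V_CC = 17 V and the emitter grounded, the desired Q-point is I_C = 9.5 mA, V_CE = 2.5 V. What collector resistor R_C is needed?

Collector loop: V_CC = I_C·R_C + V_CE.
R_C = (V_CC − V_CE)/I_C = (17 − 2.5)/9.5 = 1.53 kΩ.

R_C ≈ 1.5 kΩ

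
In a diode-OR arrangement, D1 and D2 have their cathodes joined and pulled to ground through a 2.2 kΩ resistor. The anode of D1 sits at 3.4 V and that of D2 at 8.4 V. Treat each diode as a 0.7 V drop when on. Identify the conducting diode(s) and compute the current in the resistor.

Assume both conduct. Then node N would need to be at both 3.4−0.7 = 2.7 V and 8.4−0.7 = 7.7 V, which is impossible.
Assume only D2 conducts: V_N = 8.4 − 0.7 = 7.7 V, so I_R = 7.7/2.2 = 3.5 mA.
Check D1: its anode-to-cathode voltage is 3.4 − 7.7 = -4.3 V < 0.7 V, so it is off. The assumption is consistent.

Only D2 conducts; I_R ≈ 3.5 mA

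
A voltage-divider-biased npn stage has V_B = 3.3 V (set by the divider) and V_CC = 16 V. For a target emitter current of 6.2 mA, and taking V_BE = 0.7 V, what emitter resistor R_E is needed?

R_E ≈ 0.42 kΩ

V_E = V_B − V_BE = 3.3 − 0.7 = 2.6 V.
R_E = V_E / I_E = 2.6 / 6.2 = 0.419 kΩ.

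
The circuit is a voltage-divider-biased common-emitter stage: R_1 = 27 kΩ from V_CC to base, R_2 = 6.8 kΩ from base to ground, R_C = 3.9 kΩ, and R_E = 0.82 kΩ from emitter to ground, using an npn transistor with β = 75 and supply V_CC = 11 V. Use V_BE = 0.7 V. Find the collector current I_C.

Thevenize the base divider: V_Th = V_CC·R_2/(R_1+R_2) = 11×6.8/33.8 = 2.21 V, R_Th = R_1‖R_2 = 5.43 kΩ.
Base-emitter loop: V_Th = I_B·R_Th + V_BE + (β+1)I_B·R_E, so I_B = (2.21 − 0.7) / (5.43 + 76×0.82) = 0.0223 mA.
I_C = β·I_B = 75×0.0223 = 1.67 mA, and I_E = (β+1)I_B = 1.7 mA.
V_CE = V_CC − I_C·R_C − I_E·R_E = 11 − 1.67×3.9 − 1.7×0.82 = 3.08 V.
V_CE = 3.08 V > 0.2 V confirms active-region operation.

I_C ≈ 1.7 mA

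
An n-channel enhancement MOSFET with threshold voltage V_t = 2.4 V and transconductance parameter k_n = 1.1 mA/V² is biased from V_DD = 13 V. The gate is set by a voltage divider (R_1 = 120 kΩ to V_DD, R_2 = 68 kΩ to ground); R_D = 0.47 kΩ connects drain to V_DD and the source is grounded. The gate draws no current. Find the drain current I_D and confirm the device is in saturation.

I_D ≈ 2.9 mA

V_G = V_DD·R_2/(R_1+R_2) = 13×68/188 = 4.7 V. With the source grounded, V_GS = V_G = 4.7 V.
Assume saturation: I_D = (k_n/2)(V_GS − V_t)² = (1.1/2)×(4.7 − 2.4)² = 0.55×2.3² = 2.91 mA.
V_DS = V_DD − I_D·R_D = 13 − 2.91×0.47 = 11.6 V.
Saturation requires V_DS ≥ V_GS − V_t = 2.3 V; 11.6 ≥ 2.3 ✓.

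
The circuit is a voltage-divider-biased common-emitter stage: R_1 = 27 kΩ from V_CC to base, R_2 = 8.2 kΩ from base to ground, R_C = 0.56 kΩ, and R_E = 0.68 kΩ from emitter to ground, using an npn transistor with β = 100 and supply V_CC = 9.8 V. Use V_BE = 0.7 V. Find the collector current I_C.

Thevenize the base divider: V_Th = V_CC·R_2/(R_1+R_2) = 9.8×8.2/35.2 = 2.28 V, R_Th = R_1‖R_2 = 6.29 kΩ.
Base-emitter loop: V_Th = I_B·R_Th + V_BE + (β+1)I_B·R_E, so I_B = (2.28 − 0.7) / (6.29 + 101×0.68) = 0.0211 mA.
I_C = β·I_B = 100×0.0211 = 2.11 mA, and I_E = (β+1)I_B = 2.13 mA.
V_CE = V_CC − I_C·R_C − I_E·R_E = 9.8 − 2.11×0.56 − 2.13×0.68 = 7.17 V.
V_CE = 7.17 V > 0.2 V confirms active-region operation.

I_C ≈ 2.1 mA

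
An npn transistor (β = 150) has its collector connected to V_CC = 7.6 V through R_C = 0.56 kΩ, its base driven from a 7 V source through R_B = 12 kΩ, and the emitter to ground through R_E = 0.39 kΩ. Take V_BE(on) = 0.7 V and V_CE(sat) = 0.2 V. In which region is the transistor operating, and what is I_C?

saturation; I_C ≈ 7.7 mA

Assume active: I_B = (7 − 0.7)/(12 + 151×0.39) = 0.0889 mA, I_C = β·I_B = 13.3 mA.
Then V_CE = 7.6 − 13.3×0.56 − 13.4×0.39 = -5.1 V < 0.2 V — the active assumption fails.
Re-solve with V_CE = 0.2 V. KCL at the emitter: V_E/R_E = (V_BB−0.7−V_E)/R_B + (V_CC−0.2−V_E)/R_C, giving V_E = 3.1 V.
I_C = (V_CC − 0.2 − V_E)/R_C = (7.4 − 3.1)/0.56 = 7.68 mA.
Check: I_B = (6.3 − 3.1)/12 = 0.267 mA, and β·I_B = 40 mA > I_C, confirming saturation.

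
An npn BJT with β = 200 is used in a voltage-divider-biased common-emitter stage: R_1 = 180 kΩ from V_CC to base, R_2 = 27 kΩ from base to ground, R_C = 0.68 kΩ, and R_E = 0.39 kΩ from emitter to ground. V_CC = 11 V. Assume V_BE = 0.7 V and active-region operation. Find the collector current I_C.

Thevenize the base divider: V_Th = V_CC·R_2/(R_1+R_2) = 11×27/207 = 1.43 V, R_Th = R_1‖R_2 = 23.5 kΩ.
Base-emitter loop: V_Th = I_B·R_Th + V_BE + (β+1)I_B·R_E, so I_B = (1.43 − 0.7) / (23.5 + 201×0.39) = 0.00721 mA.
I_C = β·I_B = 200×0.00721 = 1.44 mA, and I_E = (β+1)I_B = 1.45 mA.
V_CE = V_CC − I_C·R_C − I_E·R_E = 11 − 1.44×0.68 − 1.45×0.39 = 9.45 V.
V_CE = 9.45 V > 0.2 V confirms active-region operation.

I_C ≈ 1.4 mA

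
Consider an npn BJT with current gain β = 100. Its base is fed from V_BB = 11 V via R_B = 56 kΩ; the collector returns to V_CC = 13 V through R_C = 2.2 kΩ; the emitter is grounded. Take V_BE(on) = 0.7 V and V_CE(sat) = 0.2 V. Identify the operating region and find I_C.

Assume active: I_B = (11 − 0.7)/56 = 0.184 mA, giving I_C = β·I_B = 18.4 mA.
But then V_CE = 13 − 18.4×2.2 = -27.5 V < V_CE(sat) = 0.2 V — impossible in the active region.
So the transistor is saturated. With V_CE = 0.2 V, I_C = (V_CC − 0.2)/R_C = 12.8/2.2 = 5.82 mA.
Check: β·I_B = 18.4 mA > I_C = 5.82 mA, confirming saturation.

saturation; I_C ≈ 5.8 mA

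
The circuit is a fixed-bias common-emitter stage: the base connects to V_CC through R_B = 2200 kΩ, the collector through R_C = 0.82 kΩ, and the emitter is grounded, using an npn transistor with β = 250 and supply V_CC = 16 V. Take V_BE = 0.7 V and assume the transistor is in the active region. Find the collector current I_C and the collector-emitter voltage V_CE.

Base loop: V_CC = I_B·R_B + V_BE, so I_B = (16 − 0.7)/2200 kΩ = 0.00695 mA.
In the active region I_C = β·I_B = 250 × 0.00695 = 1.74 mA.
Collector loop: V_CE = V_CC − I_C·R_C = 16 − 1.74×0.82 = 14.6 V.
Since V_CE = 14.6 V > V_CE(sat) ≈ 0.2 V, the transistor is in the active region as assumed.

I_C ≈ 1.7 mA, V_CE ≈ 15 V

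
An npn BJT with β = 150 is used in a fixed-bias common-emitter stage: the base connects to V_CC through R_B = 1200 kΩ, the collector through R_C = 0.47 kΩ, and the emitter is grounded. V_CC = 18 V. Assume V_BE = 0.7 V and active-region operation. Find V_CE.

Base loop: V_CC = I_B·R_B + V_BE, so I_B = (18 − 0.7)/1200 kΩ = 0.0144 mA.
In the active region I_C = β·I_B = 150 × 0.0144 = 2.16 mA.
Collector loop: V_CE = V_CC − I_C·R_C = 18 − 2.16×0.47 = 17 V.
Since V_CE = 17 V > V_CE(sat) ≈ 0.2 V, the transistor is in the active region as assumed.

V_CE ≈ 17 V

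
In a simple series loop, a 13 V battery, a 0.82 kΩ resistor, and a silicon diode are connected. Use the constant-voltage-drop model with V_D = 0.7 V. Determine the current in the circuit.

I ≈ 15 mA

KVL around the loop: 13 = V_D + I·R = 0.7 + I × 0.82 kΩ.
So I = (13 − 0.7) / 0.82 kΩ = 12.3 / 0.82 = 15 mA.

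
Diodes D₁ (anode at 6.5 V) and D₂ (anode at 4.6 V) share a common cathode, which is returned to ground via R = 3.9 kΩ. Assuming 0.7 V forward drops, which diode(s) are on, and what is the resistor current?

Assume both conduct. Then node N would need to be at both 6.5−0.7 = 5.8 V and 4.6−0.7 = 3.9 V, which is impossible.
Assume only D₁ conducts: V_N = 6.5 − 0.7 = 5.8 V, so I_R = 5.8/3.9 = 1.49 mA.
Check D₂: its anode-to-cathode voltage is 4.6 − 5.8 = -1.2 V < 0.7 V, so it is off. The assumption is consistent.

Only D₁ conducts; I_R ≈ 1.5 mA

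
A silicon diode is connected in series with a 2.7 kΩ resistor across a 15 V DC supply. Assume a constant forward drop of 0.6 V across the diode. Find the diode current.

KVL around the loop: 15 = V_D + I·R = 0.6 + I × 2.7 kΩ.
So I = (15 − 0.6) / 2.7 kΩ = 14.4 / 2.7 = 5.33 mA.

I ≈ 5.3 mA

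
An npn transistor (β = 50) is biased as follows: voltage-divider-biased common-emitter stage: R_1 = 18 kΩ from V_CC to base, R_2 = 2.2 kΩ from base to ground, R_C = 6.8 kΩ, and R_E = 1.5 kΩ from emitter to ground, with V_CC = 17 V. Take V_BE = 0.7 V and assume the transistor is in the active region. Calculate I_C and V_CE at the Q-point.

I_C ≈ 0.73 mA, V_CE ≈ 11 V

Thevenize the base divider: V_Th = V_CC·R_2/(R_1+R_2) = 17×2.2/20.2 = 1.85 V, R_Th = R_1‖R_2 = 1.96 kΩ.
Base-emitter loop: V_Th = I_B·R_Th + V_BE + (β+1)I_B·R_E, so I_B = (1.85 − 0.7) / (1.96 + 51×1.5) = 0.0147 mA.
I_C = β·I_B = 50×0.0147 = 0.734 mA, and I_E = (β+1)I_B = 0.748 mA.
V_CE = V_CC − I_C·R_C − I_E·R_E = 17 − 0.734×6.8 − 0.748×1.5 = 10.9 V.
V_CE = 10.9 V > 0.2 V confirms active-region operation.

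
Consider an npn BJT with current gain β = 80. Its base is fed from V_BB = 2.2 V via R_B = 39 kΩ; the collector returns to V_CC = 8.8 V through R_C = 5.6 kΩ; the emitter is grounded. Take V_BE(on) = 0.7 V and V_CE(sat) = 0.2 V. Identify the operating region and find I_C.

Assume active: I_B = (2.2 − 0.7)/39 = 0.0385 mA, giving I_C = β·I_B = 3.08 mA.
But then V_CE = 8.8 − 3.08×5.6 = -8.43 V < V_CE(sat) = 0.2 V — impossible in the active region.
So the transistor is saturated. With V_CE = 0.2 V, I_C = (V_CC − 0.2)/R_C = 8.6/5.6 = 1.54 mA.
Check: β·I_B = 3.08 mA > I_C = 1.54 mA, confirming saturation.

saturation; I_C ≈ 1.5 mA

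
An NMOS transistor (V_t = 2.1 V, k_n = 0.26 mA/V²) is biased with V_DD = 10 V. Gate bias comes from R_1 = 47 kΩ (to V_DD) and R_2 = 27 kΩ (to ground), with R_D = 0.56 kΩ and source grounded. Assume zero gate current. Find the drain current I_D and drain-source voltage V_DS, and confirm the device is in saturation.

I_D ≈ 0.31 mA, V_DS ≈ 9.8 V

V_G = V_DD·R_2/(R_1+R_2) = 10×27/74 = 3.65 V. With the source grounded, V_GS = V_G = 3.65 V.
Assume saturation: I_D = (k_n/2)(V_GS − V_t)² = (0.26/2)×(3.65 − 2.1)² = 0.13×1.55² = 0.312 mA.
V_DS = V_DD − I_D·R_D = 10 − 0.312×0.56 = 9.83 V.
Saturation requires V_DS ≥ V_GS − V_t = 1.55 V; 9.83 ≥ 1.55 ✓.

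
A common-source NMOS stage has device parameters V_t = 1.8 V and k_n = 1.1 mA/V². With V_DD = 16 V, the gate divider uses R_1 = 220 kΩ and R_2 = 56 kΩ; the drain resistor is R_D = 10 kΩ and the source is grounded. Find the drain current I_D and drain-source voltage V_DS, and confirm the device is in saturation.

I_D ≈ 1.2 mA, V_DS ≈ 4.5 V

V_G = V_DD·R_2/(R_1+R_2) = 16×56/276 = 3.25 V. With the source grounded, V_GS = V_G = 3.25 V.
Assume saturation: I_D = (k_n/2)(V_GS − V_t)² = (1.1/2)×(3.25 − 1.8)² = 0.55×1.45² = 1.15 mA.
V_DS = V_DD − I_D·R_D = 16 − 1.15×10 = 4.49 V.
Saturation requires V_DS ≥ V_GS − V_t = 1.45 V; 4.49 ≥ 1.45 ✓.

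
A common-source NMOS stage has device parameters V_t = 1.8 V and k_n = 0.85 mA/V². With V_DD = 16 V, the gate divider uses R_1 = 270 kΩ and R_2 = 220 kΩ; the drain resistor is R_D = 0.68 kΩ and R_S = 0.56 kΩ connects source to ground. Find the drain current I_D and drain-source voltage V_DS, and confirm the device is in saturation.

V_G = V_DD·R_2/(R_1+R_2) = 16×220/490 = 7.18 V.
Assume saturation: I_D = (k_n/2)(V_GS − V_t)² with V_GS = V_G − I_D·R_S = 7.18 − 0.56·I_D.
Substituting gives 0.133·I_D² − 3.56·I_D + 12.3 = 0, with roots I_D = 4.08 or 22.6 mA.
The root I_D = 22.6 mA gives V_GS = -5.5 V ≤ V_t, so take I_D = 4.08 mA.
Then V_GS = 4.9 V and V_DS = V_DD − I_D(R_D+R_S) = 16 − 4.08×1.24 = 10.9 V.
Saturation requires V_DS ≥ V_GS − V_t = 3.1 V; 10.9 ≥ 3.1 ✓.

I_D ≈ 4.1 mA, V_DS ≈ 11 V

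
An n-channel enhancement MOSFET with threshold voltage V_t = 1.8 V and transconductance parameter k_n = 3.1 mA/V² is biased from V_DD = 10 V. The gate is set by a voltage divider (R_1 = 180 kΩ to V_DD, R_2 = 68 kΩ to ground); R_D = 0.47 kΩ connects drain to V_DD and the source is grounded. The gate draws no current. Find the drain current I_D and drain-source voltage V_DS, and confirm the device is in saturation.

I_D ≈ 1.4 mA, V_DS ≈ 9.4 V

V_G = V_DD·R_2/(R_1+R_2) = 10×68/248 = 2.74 V. With the source grounded, V_GS = V_G = 2.74 V.
Assume saturation: I_D = (k_n/2)(V_GS − V_t)² = (3.1/2)×(2.74 − 1.8)² = 1.55×0.942² = 1.38 mA.
V_DS = V_DD − I_D·R_D = 10 − 1.38×0.47 = 9.35 V.
Saturation requires V_DS ≥ V_GS − V_t = 0.942 V; 9.35 ≥ 0.942 ✓.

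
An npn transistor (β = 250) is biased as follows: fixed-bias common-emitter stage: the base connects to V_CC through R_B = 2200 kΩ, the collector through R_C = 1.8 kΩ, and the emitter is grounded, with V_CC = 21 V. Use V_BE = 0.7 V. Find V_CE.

Base loop: V_CC = I_B·R_B + V_BE, so I_B = (21 − 0.7)/2200 kΩ = 0.00923 mA.
In the active region I_C = β·I_B = 250 × 0.00923 = 2.31 mA.
Collector loop: V_CE = V_CC − I_C·R_C = 21 − 2.31×1.8 = 16.8 V.
Since V_CE = 16.8 V > V_CE(sat) ≈ 0.2 V, the transistor is in the active region as assumed.

V_CE ≈ 17 V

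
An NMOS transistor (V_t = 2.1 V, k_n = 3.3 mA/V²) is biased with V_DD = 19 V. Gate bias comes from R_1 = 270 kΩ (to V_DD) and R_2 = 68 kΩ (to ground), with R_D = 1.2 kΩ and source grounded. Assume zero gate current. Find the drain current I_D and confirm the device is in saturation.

I_D ≈ 4.9 mA

V_G = V_DD·R_2/(R_1+R_2) = 19×68/338 = 3.82 V. With the source grounded, V_GS = V_G = 3.82 V.
Assume saturation: I_D = (k_n/2)(V_GS − V_t)² = (3.3/2)×(3.82 − 2.1)² = 1.65×1.72² = 4.9 mA.
V_DS = V_DD − I_D·R_D = 19 − 4.9×1.2 = 13.1 V.
Saturation requires V_DS ≥ V_GS − V_t = 1.72 V; 13.1 ≥ 1.72 ✓.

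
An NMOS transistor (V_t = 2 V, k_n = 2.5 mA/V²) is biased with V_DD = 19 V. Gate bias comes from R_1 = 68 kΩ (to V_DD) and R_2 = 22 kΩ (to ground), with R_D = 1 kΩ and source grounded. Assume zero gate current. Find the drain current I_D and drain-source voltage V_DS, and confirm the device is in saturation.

I_D ≈ 8.7 mA, V_DS ≈ 10 V

V_G = V_DD·R_2/(R_1+R_2) = 19×22/90 = 4.64 V. With the source grounded, V_GS = V_G = 4.64 V.
Assume saturation: I_D = (k_n/2)(V_GS − V_t)² = (2.5/2)×(4.64 − 2)² = 1.25×2.64² = 8.74 mA.
V_DS = V_DD − I_D·R_D = 19 − 8.74×1 = 10.3 V.
Saturation requires V_DS ≥ V_GS − V_t = 2.64 V; 10.3 ≥ 2.64 ✓.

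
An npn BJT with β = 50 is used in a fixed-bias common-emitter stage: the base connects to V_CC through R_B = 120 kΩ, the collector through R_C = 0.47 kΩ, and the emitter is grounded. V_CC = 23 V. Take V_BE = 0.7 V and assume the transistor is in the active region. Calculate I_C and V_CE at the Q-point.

I_C ≈ 9.3 mA, V_CE ≈ 19 V

Base loop: V_CC = I_B·R_B + V_BE, so I_B = (23 − 0.7)/120 kΩ = 0.186 mA.
In the active region I_C = β·I_B = 50 × 0.186 = 9.29 mA.
Collector loop: V_CE = V_CC − I_C·R_C = 23 − 9.29×0.47 = 18.6 V.
Since V_CE = 18.6 V > V_CE(sat) ≈ 0.2 V, the transistor is in the active region as assumed.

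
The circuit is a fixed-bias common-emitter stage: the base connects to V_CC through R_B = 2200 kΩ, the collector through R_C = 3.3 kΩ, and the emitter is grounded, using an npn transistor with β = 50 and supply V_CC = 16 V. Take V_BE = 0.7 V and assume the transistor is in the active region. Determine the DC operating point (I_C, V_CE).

I_C ≈ 0.35 mA, V_CE ≈ 15 V

Base loop: V_CC = I_B·R_B + V_BE, so I_B = (16 − 0.7)/2200 kΩ = 0.00695 mA.
In the active region I_C = β·I_B = 50 × 0.00695 = 0.348 mA.
Collector loop: V_CE = V_CC − I_C·R_C = 16 − 0.348×3.3 = 14.9 V.
Since V_CE = 14.9 V > V_CE(sat) ≈ 0.2 V, the transistor is in the active region as assumed.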